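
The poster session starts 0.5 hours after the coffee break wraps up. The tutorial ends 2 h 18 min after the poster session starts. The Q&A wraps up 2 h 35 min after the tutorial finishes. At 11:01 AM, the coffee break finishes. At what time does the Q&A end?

The poster session starts at 11:01 AM + 30 min = 11:31 AM.
The tutorial ends at 11:31 AM + 138 min = 1:49 PM.
The Q&A ends at 1:49 PM + 155 min = 4:24 PM.

4:24 PM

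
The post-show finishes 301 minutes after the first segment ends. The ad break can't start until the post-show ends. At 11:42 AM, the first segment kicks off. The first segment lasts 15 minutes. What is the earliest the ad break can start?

The first segment ends at 11:42 AM + 15 min = 11:57 AM.
The post-show ends at 11:57 AM + 301 min = 4:58 PM.
The ad break is bounded by the post-show, so the earliest it can start is 4:58 PM.

4:58 PM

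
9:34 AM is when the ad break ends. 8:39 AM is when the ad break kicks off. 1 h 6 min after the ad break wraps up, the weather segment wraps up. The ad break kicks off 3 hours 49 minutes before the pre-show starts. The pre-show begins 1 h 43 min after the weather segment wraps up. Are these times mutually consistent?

The weather segment ends at 9:34 AM + 66 min = 10:40 AM.
The pre-show starts at 10:40 AM + 103 min = 12:23 PM.
The ad break starts at 12:23 PM − 229 min = 8:34 AM.
But the ad break is also said to start at 8:39 AM — a 5-minute conflict.

No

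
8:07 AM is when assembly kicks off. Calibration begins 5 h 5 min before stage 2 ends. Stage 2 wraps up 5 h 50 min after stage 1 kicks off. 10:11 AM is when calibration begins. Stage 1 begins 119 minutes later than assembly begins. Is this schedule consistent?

No

Stage 1 starts at 8:07 AM + 119 min = 10:06 AM.
Stage 2 ends at 10:06 AM + 350 min = 3:56 PM.
Calibration starts at 3:56 PM − 305 min = 10:51 AM.
But calibration is also said to start at 10:11 AM — a 40-minute conflict.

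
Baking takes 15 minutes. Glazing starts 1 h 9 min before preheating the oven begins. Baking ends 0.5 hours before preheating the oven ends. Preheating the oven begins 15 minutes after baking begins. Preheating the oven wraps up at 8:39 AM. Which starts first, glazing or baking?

glazing

Baking ends at 8:39 AM − 30 min = 8:09 AM.
Baking starts at 8:09 AM − 15 min = 7:54 AM.
Preheating the oven starts at 7:54 AM + 15 min = 8:09 AM.
Glazing starts at 8:09 AM − 69 min = 7:00 AM.
Glazing starts at 7:00 AM and baking starts at 7:54 AM, so glazing is first.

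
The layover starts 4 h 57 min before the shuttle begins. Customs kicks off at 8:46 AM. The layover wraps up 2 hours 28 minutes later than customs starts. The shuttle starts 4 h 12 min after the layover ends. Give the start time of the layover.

The layover ends at 8:46 AM + 148 min = 11:14 AM.
The shuttle starts at 11:14 AM + 252 min = 3:26 PM.
The layover starts at 3:26 PM − 297 min = 10:29 AM.

10:29 AM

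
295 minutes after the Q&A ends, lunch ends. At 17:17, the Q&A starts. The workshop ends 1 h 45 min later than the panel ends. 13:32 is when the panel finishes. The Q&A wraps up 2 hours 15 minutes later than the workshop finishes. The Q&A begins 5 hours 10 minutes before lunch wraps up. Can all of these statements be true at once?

Yes

The workshop ends at 13:32 + 105 min = 15:17.
The Q&A ends at 15:17 + 135 min = 17:32.
Lunch ends at 17:32 + 295 min = 22:27.
The Q&A starts at 22:27 − 310 min = 17:17.
That matches the stated 17:17, so the schedule is consistent.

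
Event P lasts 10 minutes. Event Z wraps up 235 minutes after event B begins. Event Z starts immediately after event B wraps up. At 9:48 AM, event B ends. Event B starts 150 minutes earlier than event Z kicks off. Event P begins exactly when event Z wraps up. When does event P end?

Event Z starts at 9:48 AM.
Event B starts at 9:48 AM − 150 min = 7:18 AM.
Event Z ends at 7:18 AM + 235 min = 11:13 AM.
So event P starts at 11:13 AM.
Event P ends at 11:13 AM + 10 min = 11:23 AM.

11:23 AM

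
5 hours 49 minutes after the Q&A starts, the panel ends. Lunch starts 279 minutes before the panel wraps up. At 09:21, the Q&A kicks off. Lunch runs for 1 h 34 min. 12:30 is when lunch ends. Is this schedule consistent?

The panel ends at 09:21 + 349 min = 15:10.
Lunch starts at 15:10 − 279 min = 10:31.
Lunch ends at 10:31 + 94 min = 12:05.
But lunch is also said to end at 12:30 — a 25-minute conflict.

No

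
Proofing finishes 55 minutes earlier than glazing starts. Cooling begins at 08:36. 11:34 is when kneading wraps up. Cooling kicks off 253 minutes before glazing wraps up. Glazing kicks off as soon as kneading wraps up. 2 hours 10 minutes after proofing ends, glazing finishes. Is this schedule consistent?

Yes

Glazing starts at 11:34.
Proofing ends at 11:34 − 55 min = 10:39.
Glazing ends at 10:39 + 130 min = 12:49.
Cooling starts at 12:49 − 253 min = 08:36.
That matches the stated 08:36, so the schedule is consistent.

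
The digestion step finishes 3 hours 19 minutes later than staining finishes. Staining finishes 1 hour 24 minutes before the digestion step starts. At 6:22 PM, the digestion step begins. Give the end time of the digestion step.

8:17 PM

Staining ends at 6:22 PM − 84 min = 4:58 PM.
The digestion step ends at 4:58 PM + 199 min = 8:17 PM.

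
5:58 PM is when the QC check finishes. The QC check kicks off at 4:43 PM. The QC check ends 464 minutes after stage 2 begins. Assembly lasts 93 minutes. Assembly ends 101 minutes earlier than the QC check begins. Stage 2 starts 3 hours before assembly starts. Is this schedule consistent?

Assembly ends at 4:43 PM − 101 min = 3:02 PM.
Assembly starts at 3:02 PM − 93 min = 1:29 PM.
Stage 2 starts at 1:29 PM − 180 min = 10:29 AM.
The QC check ends at 10:29 AM + 464 min = 6:13 PM.
But the QC check is also said to end at 5:58 PM — a 15-minute conflict.

No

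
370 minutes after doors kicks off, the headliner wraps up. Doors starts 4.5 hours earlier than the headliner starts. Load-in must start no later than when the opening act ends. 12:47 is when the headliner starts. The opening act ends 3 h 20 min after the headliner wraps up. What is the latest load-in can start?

17:47

Doors starts at 12:47 − 270 min = 08:17.
The headliner ends at 08:17 + 370 min = 14:27.
The opening act ends at 14:27 + 200 min = 17:47.
Load-in is bounded by the opening act, so the latest it can start is 17:47.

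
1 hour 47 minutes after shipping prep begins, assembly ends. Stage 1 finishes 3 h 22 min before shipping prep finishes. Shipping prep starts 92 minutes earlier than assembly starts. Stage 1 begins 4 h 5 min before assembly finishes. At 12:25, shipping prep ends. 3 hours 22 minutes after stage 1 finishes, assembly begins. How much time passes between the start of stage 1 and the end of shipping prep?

Stage 1 ends at 12:25 − 202 min = 09:03.
Assembly starts at 09:03 + 202 min = 12:25.
Shipping prep starts at 12:25 − 92 min = 10:53.
Assembly ends at 10:53 + 107 min = 12:40.
Stage 1 starts at 12:40 − 245 min = 08:35.
From 08:35 to 12:25 is 3 h 50 min.

3 h 50 min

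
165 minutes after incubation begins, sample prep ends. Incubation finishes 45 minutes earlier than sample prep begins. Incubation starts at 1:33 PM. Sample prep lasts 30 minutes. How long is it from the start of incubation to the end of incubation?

Sample prep ends at 1:33 PM + 165 min = 4:18 PM.
Sample prep starts at 4:18 PM − 30 min = 3:48 PM.
Incubation ends at 3:48 PM − 45 min = 3:03 PM.
From 1:33 PM to 3:03 PM is 1.5 hours.

1.5 hours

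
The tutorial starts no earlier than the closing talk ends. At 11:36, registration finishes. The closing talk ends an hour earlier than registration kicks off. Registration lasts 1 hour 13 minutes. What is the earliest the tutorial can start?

Registration starts at 11:36 − 73 min = 10:23.
The closing talk ends at 10:23 − 60 min = 09:23.
The tutorial is bounded by the closing talk, so the earliest it can start is 09:23.

09:23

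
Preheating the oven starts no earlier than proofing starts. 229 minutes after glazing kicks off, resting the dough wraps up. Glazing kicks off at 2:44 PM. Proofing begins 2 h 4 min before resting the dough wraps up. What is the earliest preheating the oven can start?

Resting the dough ends at 2:44 PM + 229 min = 6:33 PM.
Proofing starts at 6:33 PM − 124 min = 4:29 PM.
Preheating the oven is bounded by proofing, so the earliest it can start is 4:29 PM.

4:29 PM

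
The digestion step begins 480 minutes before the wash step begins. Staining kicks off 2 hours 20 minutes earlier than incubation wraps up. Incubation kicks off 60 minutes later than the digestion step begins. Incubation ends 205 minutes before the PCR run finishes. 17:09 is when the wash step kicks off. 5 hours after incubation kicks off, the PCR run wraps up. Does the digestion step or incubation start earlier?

the digestion step

The digestion step starts at 17:09 − 480 min = 09:09.
Incubation starts at 09:09 + 60 min = 10:09.
The digestion step starts at 09:09 and incubation starts at 10:09, so the digestion step is first.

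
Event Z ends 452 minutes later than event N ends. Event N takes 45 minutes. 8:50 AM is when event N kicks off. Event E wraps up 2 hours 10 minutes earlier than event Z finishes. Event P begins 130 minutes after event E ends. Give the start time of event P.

5:07 PM

Event N ends at 8:50 AM + 45 min = 9:35 AM.
Event Z ends at 9:35 AM + 452 min = 5:07 PM.
Event E ends at 5:07 PM − 130 min = 2:57 PM.
Event P starts at 2:57 PM + 130 min = 5:07 PM.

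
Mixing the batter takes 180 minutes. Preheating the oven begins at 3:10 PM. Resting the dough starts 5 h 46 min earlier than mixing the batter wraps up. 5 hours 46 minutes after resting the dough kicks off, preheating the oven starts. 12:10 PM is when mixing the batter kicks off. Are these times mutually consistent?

Mixing the batter ends at 12:10 PM + 180 min = 3:10 PM.
Resting the dough starts at 3:10 PM − 346 min = 9:24 AM.
Preheating the oven starts at 9:24 AM + 346 min = 3:10 PM.
That matches the stated 3:10 PM, so the schedule is consistent.

Yes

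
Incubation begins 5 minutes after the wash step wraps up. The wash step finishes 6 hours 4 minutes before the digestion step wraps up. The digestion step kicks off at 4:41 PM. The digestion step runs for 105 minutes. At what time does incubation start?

The digestion step ends at 4:41 PM + 105 min = 6:26 PM.
The wash step ends at 6:26 PM − 364 min = 12:22 PM.
Incubation starts at 12:22 PM + 5 min = 12:27 PM.

12:27 PM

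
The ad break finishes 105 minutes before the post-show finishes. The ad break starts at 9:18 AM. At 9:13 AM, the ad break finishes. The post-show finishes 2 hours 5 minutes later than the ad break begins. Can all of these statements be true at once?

The post-show ends at 9:18 AM + 125 min = 11:23 AM.
The ad break ends at 11:23 AM − 105 min = 9:38 AM.
But the ad break is also said to end at 9:13 AM — a 25-minute conflict.

No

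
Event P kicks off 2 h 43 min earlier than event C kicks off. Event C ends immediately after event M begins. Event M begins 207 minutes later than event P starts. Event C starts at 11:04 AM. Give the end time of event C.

Event P starts at 11:04 AM − 163 min = 8:21 AM.
Event M starts at 8:21 AM + 207 min = 11:48 AM.
So event C ends at 11:48 AM.

11:48 AM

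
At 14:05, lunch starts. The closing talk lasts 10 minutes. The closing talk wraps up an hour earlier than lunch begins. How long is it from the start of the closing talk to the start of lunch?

1 hour 10 minutes

The closing talk ends at 14:05 − 60 min = 13:05.
The closing talk starts at 13:05 − 10 min = 12:55.
From 12:55 to 14:05 is 1 hour 10 minutes.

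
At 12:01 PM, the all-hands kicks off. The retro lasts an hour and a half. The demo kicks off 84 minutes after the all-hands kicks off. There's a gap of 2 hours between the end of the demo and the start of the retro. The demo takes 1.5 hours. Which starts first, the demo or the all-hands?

The demo starts at 12:01 PM + 84 min = 1:25 PM.
The demo starts at 1:25 PM and the all-hands starts at 12:01 PM, so the all-hands is first.

the all-hands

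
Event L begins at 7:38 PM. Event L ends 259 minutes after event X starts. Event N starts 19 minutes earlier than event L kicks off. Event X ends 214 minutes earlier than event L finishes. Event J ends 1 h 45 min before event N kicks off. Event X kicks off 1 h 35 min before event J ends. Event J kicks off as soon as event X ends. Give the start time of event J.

Event N starts at 7:38 PM − 19 min = 7:19 PM.
Event J ends at 7:19 PM − 105 min = 5:34 PM.
Event X starts at 5:34 PM − 95 min = 3:59 PM.
Event L ends at 3:59 PM + 259 min = 8:18 PM.
Event X ends at 8:18 PM − 214 min = 4:44 PM.
So event J starts at 4:44 PM.

4:44 PM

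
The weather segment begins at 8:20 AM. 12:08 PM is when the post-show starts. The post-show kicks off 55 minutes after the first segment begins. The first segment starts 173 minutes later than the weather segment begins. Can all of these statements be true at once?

The first segment starts at 8:20 AM + 173 min = 11:13 AM.
The post-show starts at 11:13 AM + 55 min = 12:08 PM.
That matches the stated 12:08 PM, so the schedule is consistent.

Yes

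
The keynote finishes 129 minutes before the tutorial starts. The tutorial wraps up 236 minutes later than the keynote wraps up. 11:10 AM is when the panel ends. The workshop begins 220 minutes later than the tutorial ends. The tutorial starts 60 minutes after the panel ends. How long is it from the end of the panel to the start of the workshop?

The tutorial starts at 11:10 AM + 60 min = 12:10 PM.
The keynote ends at 12:10 PM − 129 min = 10:01 AM.
The tutorial ends at 10:01 AM + 236 min = 1:57 PM.
The workshop starts at 1:57 PM + 220 min = 5:37 PM.
From 11:10 AM to 5:37 PM is 387 minutes.

387 minutes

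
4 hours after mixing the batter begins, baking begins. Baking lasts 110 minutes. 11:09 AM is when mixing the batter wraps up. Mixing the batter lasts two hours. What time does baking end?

Mixing the batter starts at 11:09 AM − 120 min = 9:09 AM.
Baking starts at 9:09 AM + 240 min = 1:09 PM.
Baking ends at 1:09 PM + 110 min = 2:59 PM.

2:59 PM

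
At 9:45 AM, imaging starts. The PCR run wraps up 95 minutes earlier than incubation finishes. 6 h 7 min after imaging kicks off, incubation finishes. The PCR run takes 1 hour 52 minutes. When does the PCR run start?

Incubation ends at 9:45 AM + 367 min = 3:52 PM.
The PCR run ends at 3:52 PM − 95 min = 2:17 PM.
The PCR run starts at 2:17 PM − 112 min = 12:25 PM.

12:25 PM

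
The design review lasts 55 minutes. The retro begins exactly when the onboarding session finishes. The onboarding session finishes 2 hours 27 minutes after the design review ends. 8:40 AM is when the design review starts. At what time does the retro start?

The design review ends at 8:40 AM + 55 min = 9:35 AM.
The onboarding session ends at 9:35 AM + 147 min = 12:02 PM.
So the retro starts at 12:02 PM.

12:02 PM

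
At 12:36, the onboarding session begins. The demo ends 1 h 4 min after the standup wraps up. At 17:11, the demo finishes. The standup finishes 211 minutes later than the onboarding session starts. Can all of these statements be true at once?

Yes

The standup ends at 12:36 + 211 min = 16:07.
The demo ends at 16:07 + 64 min = 17:11.
That matches the stated 17:11, so the schedule is consistent.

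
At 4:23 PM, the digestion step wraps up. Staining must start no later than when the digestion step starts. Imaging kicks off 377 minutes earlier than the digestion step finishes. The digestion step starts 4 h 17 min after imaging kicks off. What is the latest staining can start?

2:23 PM

Imaging starts at 4:23 PM − 377 min = 10:06 AM.
The digestion step starts at 10:06 AM + 257 min = 2:23 PM.
Staining is bounded by the digestion step, so the latest it can start is 2:23 PM.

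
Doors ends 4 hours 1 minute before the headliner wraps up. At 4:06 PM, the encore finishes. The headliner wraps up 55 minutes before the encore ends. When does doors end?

The headliner ends at 4:06 PM − 55 min = 3:11 PM.
Doors ends at 3:11 PM − 241 min = 11:10 AM.

11:10 AM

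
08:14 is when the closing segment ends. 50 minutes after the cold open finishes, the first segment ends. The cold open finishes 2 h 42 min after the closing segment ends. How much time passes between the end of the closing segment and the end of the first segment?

The cold open ends at 08:14 + 162 min = 10:56.
The first segment ends at 10:56 + 50 min = 11:46.
From 08:14 to 11:46 is 3 hours 32 minutes.

3 hours 32 minutes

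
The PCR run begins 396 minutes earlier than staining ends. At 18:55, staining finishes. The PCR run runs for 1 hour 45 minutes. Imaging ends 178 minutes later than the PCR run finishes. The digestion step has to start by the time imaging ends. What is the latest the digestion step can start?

The PCR run starts at 18:55 − 396 min = 12:19.
The PCR run ends at 12:19 + 105 min = 14:04.
Imaging ends at 14:04 + 178 min = 17:02.
The digestion step is bounded by imaging, so the latest it can start is 17:02.

17:02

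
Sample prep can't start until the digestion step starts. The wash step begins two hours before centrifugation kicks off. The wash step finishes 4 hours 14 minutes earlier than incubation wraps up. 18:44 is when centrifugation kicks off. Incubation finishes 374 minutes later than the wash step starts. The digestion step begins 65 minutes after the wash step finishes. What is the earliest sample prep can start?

19:49

The wash step starts at 18:44 − 120 min = 16:44.
Incubation ends at 16:44 + 374 min = 22:58.
The wash step ends at 22:58 − 254 min = 18:44.
The digestion step starts at 18:44 + 65 min = 19:49.
Sample prep is bounded by the digestion step, so the earliest it can start is 19:49.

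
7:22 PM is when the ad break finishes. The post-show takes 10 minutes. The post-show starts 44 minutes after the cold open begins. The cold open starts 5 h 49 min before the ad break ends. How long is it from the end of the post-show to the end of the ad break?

The cold open starts at 7:22 PM − 349 min = 1:33 PM.
The post-show starts at 1:33 PM + 44 min = 2:17 PM.
The post-show ends at 2:17 PM + 10 min = 2:27 PM.
From 2:27 PM to 7:22 PM is 4 hours 55 minutes.

4 hours 55 minutes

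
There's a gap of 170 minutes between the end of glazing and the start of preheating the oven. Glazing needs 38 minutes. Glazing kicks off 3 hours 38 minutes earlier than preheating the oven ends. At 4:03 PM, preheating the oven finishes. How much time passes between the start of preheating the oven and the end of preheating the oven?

10 minutes

Glazing starts at 4:03 PM − 218 min = 12:25 PM.
Glazing ends at 12:25 PM + 38 min = 1:03 PM.
Preheating the oven starts at 1:03 PM + 170 min = 3:53 PM.
From 3:53 PM to 4:03 PM is 10 minutes.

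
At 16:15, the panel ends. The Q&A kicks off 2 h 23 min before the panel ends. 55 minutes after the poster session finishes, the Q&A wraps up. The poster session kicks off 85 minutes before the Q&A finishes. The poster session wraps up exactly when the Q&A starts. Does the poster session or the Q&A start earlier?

The Q&A starts at 16:15 − 143 min = 13:52.
So the poster session ends at 13:52.
The Q&A ends at 13:52 + 55 min = 14:47.
The poster session starts at 14:47 − 85 min = 13:22.
The poster session starts at 13:22 and the Q&A starts at 13:52, so the poster session is first.

the poster session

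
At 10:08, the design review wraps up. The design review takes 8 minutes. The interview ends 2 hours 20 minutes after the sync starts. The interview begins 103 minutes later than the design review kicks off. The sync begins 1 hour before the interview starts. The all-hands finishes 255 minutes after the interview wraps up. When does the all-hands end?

17:18

The design review starts at 10:08 − 8 min = 10:00.
The interview starts at 10:00 + 103 min = 11:43.
The sync starts at 11:43 − 60 min = 10:43.
The interview ends at 10:43 + 140 min = 13:03.
The all-hands ends at 13:03 + 255 min = 17:18.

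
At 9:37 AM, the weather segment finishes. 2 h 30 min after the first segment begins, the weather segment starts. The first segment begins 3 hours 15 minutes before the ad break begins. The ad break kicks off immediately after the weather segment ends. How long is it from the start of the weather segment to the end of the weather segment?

The ad break starts at 9:37 AM.
The first segment starts at 9:37 AM − 195 min = 6:22 AM.
The weather segment starts at 6:22 AM + 150 min = 8:52 AM.
From 8:52 AM to 9:37 AM is 45 minutes.

45 minutes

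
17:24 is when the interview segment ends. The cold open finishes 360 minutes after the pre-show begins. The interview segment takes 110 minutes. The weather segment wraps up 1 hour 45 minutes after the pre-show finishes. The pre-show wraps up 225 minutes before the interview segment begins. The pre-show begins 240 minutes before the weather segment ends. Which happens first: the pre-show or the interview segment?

the pre-show

The interview segment starts at 17:24 − 110 min = 15:34.
The pre-show ends at 15:34 − 225 min = 11:49.
The weather segment ends at 11:49 + 105 min = 13:34.
The pre-show starts at 13:34 − 240 min = 09:34.
The pre-show starts at 09:34 and the interview segment starts at 15:34, so the pre-show is first.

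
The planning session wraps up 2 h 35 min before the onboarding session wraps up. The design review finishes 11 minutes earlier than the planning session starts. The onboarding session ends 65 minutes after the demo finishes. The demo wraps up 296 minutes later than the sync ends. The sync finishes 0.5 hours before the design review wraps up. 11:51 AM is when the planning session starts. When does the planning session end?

The design review ends at 11:51 AM − 11 min = 11:40 AM.
The sync ends at 11:40 AM − 30 min = 11:10 AM.
The demo ends at 11:10 AM + 296 min = 4:06 PM.
The onboarding session ends at 4:06 PM + 65 min = 5:11 PM.
The planning session ends at 5:11 PM − 155 min = 2:36 PM.

2:36 PM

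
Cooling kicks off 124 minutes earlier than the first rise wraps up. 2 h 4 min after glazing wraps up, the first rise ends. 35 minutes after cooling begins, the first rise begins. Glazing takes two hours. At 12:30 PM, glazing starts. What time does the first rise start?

Glazing ends at 12:30 PM + 120 min = 2:30 PM.
The first rise ends at 2:30 PM + 124 min = 4:34 PM.
Cooling starts at 4:34 PM − 124 min = 2:30 PM.
The first rise starts at 2:30 PM + 35 min = 3:05 PM.

3:05 PM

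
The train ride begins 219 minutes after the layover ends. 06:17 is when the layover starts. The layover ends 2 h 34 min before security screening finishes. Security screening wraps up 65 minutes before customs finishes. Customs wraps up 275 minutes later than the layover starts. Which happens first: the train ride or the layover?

the layover

Customs ends at 06:17 + 275 min = 10:52.
Security screening ends at 10:52 − 65 min = 09:47.
The layover ends at 09:47 − 154 min = 07:13.
The train ride starts at 07:13 + 219 min = 10:52.
The train ride starts at 10:52 and the layover starts at 06:17, so the layover is first.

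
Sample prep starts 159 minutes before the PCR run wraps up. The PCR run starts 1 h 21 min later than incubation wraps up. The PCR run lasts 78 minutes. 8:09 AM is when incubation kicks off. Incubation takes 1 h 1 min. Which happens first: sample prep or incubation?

Incubation ends at 8:09 AM + 61 min = 9:10 AM.
The PCR run starts at 9:10 AM + 81 min = 10:31 AM.
The PCR run ends at 10:31 AM + 78 min = 11:49 AM.
Sample prep starts at 11:49 AM − 159 min = 9:10 AM.
Sample prep starts at 9:10 AM and incubation starts at 8:09 AM, so incubation is first.

incubation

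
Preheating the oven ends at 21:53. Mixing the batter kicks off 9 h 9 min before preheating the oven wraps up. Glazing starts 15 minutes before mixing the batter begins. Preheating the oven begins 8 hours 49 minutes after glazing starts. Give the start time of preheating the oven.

21:18

Mixing the batter starts at 21:53 − 549 min = 12:44.
Glazing starts at 12:44 − 15 min = 12:29.
Preheating the oven starts at 12:29 + 529 min = 21:18.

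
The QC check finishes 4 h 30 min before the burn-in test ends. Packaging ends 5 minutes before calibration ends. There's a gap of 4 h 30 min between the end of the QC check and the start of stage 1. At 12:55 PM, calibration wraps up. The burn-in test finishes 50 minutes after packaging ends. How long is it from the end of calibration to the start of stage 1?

Packaging ends at 12:55 PM − 5 min = 12:50 PM.
The burn-in test ends at 12:50 PM + 50 min = 1:40 PM.
The QC check ends at 1:40 PM − 270 min = 9:10 AM.
Stage 1 starts at 9:10 AM + 270 min = 1:40 PM.
From 12:55 PM to 1:40 PM is 45 minutes.

45 minutes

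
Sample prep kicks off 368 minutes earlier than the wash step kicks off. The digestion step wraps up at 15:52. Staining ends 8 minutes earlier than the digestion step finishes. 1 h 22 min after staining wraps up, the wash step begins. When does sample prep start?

Staining ends at 15:52 − 8 min = 15:44.
The wash step starts at 15:44 + 82 min = 17:06.
Sample prep starts at 17:06 − 368 min = 10:58.

10:58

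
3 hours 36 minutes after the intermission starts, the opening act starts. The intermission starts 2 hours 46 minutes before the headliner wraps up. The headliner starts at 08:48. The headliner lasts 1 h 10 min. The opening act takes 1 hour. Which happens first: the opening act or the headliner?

the headliner

The headliner ends at 08:48 + 70 min = 09:58.
The intermission starts at 09:58 − 166 min = 07:12.
The opening act starts at 07:12 + 216 min = 10:48.
The opening act starts at 10:48 and the headliner starts at 08:48, so the headliner is first.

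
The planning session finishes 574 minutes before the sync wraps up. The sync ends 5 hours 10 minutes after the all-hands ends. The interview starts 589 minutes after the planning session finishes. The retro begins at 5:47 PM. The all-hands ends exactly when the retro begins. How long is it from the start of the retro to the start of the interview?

5 hours 25 minutes

The all-hands ends at 5:47 PM.
The sync ends at 5:47 PM + 310 min = 10:57 PM.
The planning session ends at 10:57 PM − 574 min = 1:23 PM.
The interview starts at 1:23 PM + 589 min = 11:12 PM.
From 5:47 PM to 11:12 PM is 5 hours 25 minutes.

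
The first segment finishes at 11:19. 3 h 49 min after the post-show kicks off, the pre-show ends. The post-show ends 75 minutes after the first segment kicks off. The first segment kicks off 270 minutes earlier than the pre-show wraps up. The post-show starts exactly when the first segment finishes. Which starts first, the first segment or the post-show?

the first segment

The post-show starts at 11:19.
The pre-show ends at 11:19 + 229 min = 15:08.
The first segment starts at 15:08 − 270 min = 10:38.
The first segment starts at 10:38 and the post-show starts at 11:19, so the first segment is first.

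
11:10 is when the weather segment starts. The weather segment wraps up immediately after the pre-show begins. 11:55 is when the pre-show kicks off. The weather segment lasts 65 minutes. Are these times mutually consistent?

The weather segment ends at 11:55.
The weather segment starts at 11:55 − 65 min = 10:50.
But the weather segment is also said to start at 11:10 — a 20-minute conflict.

No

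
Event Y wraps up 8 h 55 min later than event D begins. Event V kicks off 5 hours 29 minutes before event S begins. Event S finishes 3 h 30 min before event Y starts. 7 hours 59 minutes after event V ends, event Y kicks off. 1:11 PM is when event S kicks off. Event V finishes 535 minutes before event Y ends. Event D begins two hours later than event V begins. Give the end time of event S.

2:11 PM

Event V starts at 1:11 PM − 329 min = 7:42 AM.
Event D starts at 7:42 AM + 120 min = 9:42 AM.
Event Y ends at 9:42 AM + 535 min = 6:37 PM.
Event V ends at 6:37 PM − 535 min = 9:42 AM.
Event Y starts at 9:42 AM + 479 min = 5:41 PM.
Event S ends at 5:41 PM − 210 min = 2:11 PM.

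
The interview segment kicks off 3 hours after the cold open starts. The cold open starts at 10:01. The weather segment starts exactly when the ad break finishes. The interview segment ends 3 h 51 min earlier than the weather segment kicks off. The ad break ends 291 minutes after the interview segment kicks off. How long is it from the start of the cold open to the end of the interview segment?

The interview segment starts at 10:01 + 180 min = 13:01.
The ad break ends at 13:01 + 291 min = 17:52.
So the weather segment starts at 17:52.
The interview segment ends at 17:52 − 231 min = 14:01.
From 10:01 to 14:01 is 240 minutes.

240 minutes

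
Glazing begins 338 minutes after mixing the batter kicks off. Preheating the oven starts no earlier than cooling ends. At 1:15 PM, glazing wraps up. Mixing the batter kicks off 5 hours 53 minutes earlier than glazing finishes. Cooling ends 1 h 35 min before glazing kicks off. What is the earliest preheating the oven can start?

Mixing the batter starts at 1:15 PM − 353 min = 7:22 AM.
Glazing starts at 7:22 AM + 338 min = 1:00 PM.
Cooling ends at 1:00 PM − 95 min = 11:25 AM.
Preheating the oven is bounded by cooling, so the earliest it can start is 11:25 AM.

11:25 AM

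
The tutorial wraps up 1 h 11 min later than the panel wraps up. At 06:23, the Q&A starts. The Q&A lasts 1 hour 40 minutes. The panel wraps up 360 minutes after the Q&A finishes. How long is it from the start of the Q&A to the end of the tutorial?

The Q&A ends at 06:23 + 100 min = 08:03.
The panel ends at 08:03 + 360 min = 14:03.
The tutorial ends at 14:03 + 71 min = 15:14.
From 06:23 to 15:14 is 8 h 51 min.

8 h 51 min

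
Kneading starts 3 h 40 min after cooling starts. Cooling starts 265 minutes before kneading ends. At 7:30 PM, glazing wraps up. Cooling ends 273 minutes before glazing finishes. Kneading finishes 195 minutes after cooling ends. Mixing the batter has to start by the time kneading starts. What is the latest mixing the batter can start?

5:27 PM

Cooling ends at 7:30 PM − 273 min = 2:57 PM.
Kneading ends at 2:57 PM + 195 min = 6:12 PM.
Cooling starts at 6:12 PM − 265 min = 1:47 PM.
Kneading starts at 1:47 PM + 220 min = 5:27 PM.
Mixing the batter is bounded by kneading, so the latest it can start is 5:27 PM.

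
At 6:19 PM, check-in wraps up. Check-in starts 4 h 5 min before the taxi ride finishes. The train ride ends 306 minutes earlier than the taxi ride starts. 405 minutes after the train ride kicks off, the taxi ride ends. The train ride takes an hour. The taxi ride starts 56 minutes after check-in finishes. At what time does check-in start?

The taxi ride starts at 6:19 PM + 56 min = 7:15 PM.
The train ride ends at 7:15 PM − 306 min = 2:09 PM.
The train ride starts at 2:09 PM − 60 min = 1:09 PM.
The taxi ride ends at 1:09 PM + 405 min = 7:54 PM.
Check-in starts at 7:54 PM − 245 min = 3:49 PM.

3:49 PM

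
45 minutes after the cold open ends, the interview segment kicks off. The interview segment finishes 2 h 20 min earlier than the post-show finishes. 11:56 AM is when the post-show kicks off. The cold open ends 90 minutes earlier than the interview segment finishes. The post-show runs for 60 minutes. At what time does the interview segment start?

The post-show ends at 11:56 AM + 60 min = 12:56 PM.
The interview segment ends at 12:56 PM − 140 min = 10:36 AM.
The cold open ends at 10:36 AM − 90 min = 9:06 AM.
The interview segment starts at 9:06 AM + 45 min = 9:51 AM.

9:51 AM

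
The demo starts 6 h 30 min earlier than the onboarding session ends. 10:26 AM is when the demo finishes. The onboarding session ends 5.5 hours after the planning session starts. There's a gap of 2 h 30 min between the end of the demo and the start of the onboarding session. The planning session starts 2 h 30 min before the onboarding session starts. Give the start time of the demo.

9:26 AM

The onboarding session starts at 10:26 AM + 150 min = 12:56 PM.
The planning session starts at 12:56 PM − 150 min = 10:26 AM.
The onboarding session ends at 10:26 AM + 330 min = 3:56 PM.
The demo starts at 3:56 PM − 390 min = 9:26 AM.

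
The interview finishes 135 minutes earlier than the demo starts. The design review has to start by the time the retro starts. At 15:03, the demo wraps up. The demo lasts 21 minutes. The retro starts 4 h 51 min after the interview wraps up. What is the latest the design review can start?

The demo starts at 15:03 − 21 min = 14:42.
The interview ends at 14:42 − 135 min = 12:27.
The retro starts at 12:27 + 291 min = 17:18.
The design review is bounded by the retro, so the latest it can start is 17:18.

17:18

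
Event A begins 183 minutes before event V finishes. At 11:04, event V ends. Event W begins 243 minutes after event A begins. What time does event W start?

12:04

Event A starts at 11:04 − 183 min = 08:01.
Event W starts at 08:01 + 243 min = 12:04.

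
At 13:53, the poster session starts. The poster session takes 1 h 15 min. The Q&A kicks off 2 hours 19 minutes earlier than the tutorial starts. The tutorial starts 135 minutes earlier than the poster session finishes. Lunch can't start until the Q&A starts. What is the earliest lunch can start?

The poster session ends at 13:53 + 75 min = 15:08.
The tutorial starts at 15:08 − 135 min = 12:53.
The Q&A starts at 12:53 − 139 min = 10:34.
Lunch is bounded by the Q&A, so the earliest it can start is 10:34.

10:34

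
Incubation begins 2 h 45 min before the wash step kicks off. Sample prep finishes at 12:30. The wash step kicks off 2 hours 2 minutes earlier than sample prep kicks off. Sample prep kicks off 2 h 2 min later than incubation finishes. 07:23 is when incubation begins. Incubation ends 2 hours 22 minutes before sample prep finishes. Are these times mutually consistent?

Incubation ends at 12:30 − 142 min = 10:08.
Sample prep starts at 10:08 + 122 min = 12:10.
The wash step starts at 12:10 − 122 min = 10:08.
Incubation starts at 10:08 − 165 min = 07:23.
That matches the stated 07:23, so the schedule is consistent.

Yes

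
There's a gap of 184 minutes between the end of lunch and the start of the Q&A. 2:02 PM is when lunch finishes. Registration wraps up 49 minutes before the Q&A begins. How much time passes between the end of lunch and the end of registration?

2 h 15 min

The Q&A starts at 2:02 PM + 184 min = 5:06 PM.
Registration ends at 5:06 PM − 49 min = 4:17 PM.
From 2:02 PM to 4:17 PM is 2 h 15 min.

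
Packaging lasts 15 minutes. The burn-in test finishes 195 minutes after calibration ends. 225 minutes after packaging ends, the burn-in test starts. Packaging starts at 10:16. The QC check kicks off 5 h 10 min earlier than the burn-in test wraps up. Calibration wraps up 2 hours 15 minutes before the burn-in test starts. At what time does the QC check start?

Packaging ends at 10:16 + 15 min = 10:31.
The burn-in test starts at 10:31 + 225 min = 14:16.
Calibration ends at 14:16 − 135 min = 12:01.
The burn-in test ends at 12:01 + 195 min = 15:16.
The QC check starts at 15:16 − 310 min = 10:06.

10:06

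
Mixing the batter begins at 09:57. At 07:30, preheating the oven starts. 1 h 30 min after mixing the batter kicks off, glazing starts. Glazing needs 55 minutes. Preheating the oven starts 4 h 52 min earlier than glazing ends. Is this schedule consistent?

Yes

Glazing starts at 09:57 + 90 min = 11:27.
Glazing ends at 11:27 + 55 min = 12:22.
Preheating the oven starts at 12:22 − 292 min = 07:30.
That matches the stated 07:30, so the schedule is consistent.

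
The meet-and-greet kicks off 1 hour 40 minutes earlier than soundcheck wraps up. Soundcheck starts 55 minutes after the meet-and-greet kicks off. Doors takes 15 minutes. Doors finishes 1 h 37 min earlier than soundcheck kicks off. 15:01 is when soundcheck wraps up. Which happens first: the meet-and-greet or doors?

doors

The meet-and-greet starts at 15:01 − 100 min = 13:21.
Soundcheck starts at 13:21 + 55 min = 14:16.
Doors ends at 14:16 − 97 min = 12:39.
Doors starts at 12:39 − 15 min = 12:24.
The meet-and-greet starts at 13:21 and doors starts at 12:24, so doors is first.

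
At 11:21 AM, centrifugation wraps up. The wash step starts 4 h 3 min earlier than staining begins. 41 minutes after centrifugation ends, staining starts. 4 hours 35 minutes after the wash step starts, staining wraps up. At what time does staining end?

12:34 PM

Staining starts at 11:21 AM + 41 min = 12:02 PM.
The wash step starts at 12:02 PM − 243 min = 7:59 AM.
Staining ends at 7:59 AM + 275 min = 12:34 PM.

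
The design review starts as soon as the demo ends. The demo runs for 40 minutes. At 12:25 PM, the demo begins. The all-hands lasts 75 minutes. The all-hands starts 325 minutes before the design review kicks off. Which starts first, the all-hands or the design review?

The demo ends at 12:25 PM + 40 min = 1:05 PM.
So the design review starts at 1:05 PM.
The all-hands starts at 1:05 PM − 325 min = 7:40 AM.
The all-hands starts at 7:40 AM and the design review starts at 1:05 PM, so the all-hands is first.

the all-hands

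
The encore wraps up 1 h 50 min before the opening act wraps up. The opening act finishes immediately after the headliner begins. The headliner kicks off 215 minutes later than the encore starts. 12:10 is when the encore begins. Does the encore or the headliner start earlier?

The headliner starts at 12:10 + 215 min = 15:45.
The encore starts at 12:10 and the headliner starts at 15:45, so the encore is first.

the encore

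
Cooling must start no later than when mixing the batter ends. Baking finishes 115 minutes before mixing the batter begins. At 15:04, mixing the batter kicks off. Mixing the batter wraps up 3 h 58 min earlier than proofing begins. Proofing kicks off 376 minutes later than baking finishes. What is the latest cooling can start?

Baking ends at 15:04 − 115 min = 13:09.
Proofing starts at 13:09 + 376 min = 19:25.
Mixing the batter ends at 19:25 − 238 min = 15:27.
Cooling is bounded by mixing the batter, so the latest it can start is 15:27.

15:27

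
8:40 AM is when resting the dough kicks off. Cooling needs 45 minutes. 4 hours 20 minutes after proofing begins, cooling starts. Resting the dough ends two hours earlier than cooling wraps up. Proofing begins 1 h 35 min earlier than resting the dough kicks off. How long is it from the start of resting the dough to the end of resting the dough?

90 minutes

Proofing starts at 8:40 AM − 95 min = 7:05 AM.
Cooling starts at 7:05 AM + 260 min = 11:25 AM.
Cooling ends at 11:25 AM + 45 min = 12:10 PM.
Resting the dough ends at 12:10 PM − 120 min = 10:10 AM.
From 8:40 AM to 10:10 AM is 90 minutes.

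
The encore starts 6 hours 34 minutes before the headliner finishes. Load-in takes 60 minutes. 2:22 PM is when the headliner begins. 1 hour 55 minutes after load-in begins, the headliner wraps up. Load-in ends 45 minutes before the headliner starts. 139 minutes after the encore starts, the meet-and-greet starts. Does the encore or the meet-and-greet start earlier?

the encore

Load-in ends at 2:22 PM − 45 min = 1:37 PM.
Load-in starts at 1:37 PM − 60 min = 12:37 PM.
The headliner ends at 12:37 PM + 115 min = 2:32 PM.
The encore starts at 2:32 PM − 394 min = 7:58 AM.
The meet-and-greet starts at 7:58 AM + 139 min = 10:17 AM.
The encore starts at 7:58 AM and the meet-and-greet starts at 10:17 AM, so the encore is first.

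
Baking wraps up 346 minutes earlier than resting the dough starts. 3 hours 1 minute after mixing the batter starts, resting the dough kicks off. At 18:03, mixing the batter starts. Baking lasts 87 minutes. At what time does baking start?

Resting the dough starts at 18:03 + 181 min = 21:04.
Baking ends at 21:04 − 346 min = 15:18.
Baking starts at 15:18 − 87 min = 13:51.

13:51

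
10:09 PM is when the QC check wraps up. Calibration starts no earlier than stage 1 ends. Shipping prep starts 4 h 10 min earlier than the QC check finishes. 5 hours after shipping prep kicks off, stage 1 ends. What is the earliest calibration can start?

Shipping prep starts at 10:09 PM − 250 min = 5:59 PM.
Stage 1 ends at 5:59 PM + 300 min = 10:59 PM.
Calibration is bounded by stage 1, so the earliest it can start is 10:59 PM.

10:59 PM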